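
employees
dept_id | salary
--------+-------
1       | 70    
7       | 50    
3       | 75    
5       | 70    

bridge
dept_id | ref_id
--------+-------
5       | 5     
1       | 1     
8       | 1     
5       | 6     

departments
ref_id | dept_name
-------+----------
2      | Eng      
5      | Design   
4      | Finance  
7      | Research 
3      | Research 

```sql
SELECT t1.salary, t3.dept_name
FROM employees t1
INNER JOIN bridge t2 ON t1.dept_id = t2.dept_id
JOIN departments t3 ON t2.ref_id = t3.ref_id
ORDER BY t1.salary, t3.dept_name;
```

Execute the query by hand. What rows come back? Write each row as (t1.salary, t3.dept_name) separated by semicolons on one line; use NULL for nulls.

(70, Design)

Joins associate left-to-right: employees INNER JOIN bridge on dept_id gives 3 intermediate row(s).
Then INNER JOIN `departments t3` on ref_id: keep only rows whose t2.ref_id appears in t3.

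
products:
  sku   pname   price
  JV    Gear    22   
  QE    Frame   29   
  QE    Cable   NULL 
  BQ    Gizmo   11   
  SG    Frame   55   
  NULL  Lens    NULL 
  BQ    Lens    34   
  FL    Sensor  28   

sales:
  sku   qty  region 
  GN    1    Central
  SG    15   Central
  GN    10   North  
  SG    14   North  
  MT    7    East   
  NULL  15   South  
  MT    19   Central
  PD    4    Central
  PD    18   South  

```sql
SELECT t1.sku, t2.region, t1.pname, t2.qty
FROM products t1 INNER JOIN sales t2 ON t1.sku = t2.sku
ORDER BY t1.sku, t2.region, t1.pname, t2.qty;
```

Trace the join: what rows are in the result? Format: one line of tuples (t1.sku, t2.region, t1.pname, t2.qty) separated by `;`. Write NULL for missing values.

(SG, Central, Frame, 15); (SG, North, Frame, 14)

INNER JOIN keeps only pairs where the ON condition holds.
Matching on t1.sku = t2.sku. A NULL in a compared column never satisfies the condition.
- sku=JV: no matching t2 row, dropped.
- sku=QE: no matching t2 row, dropped.
- sku=QE: no matching t2 row, dropped.
- sku=BQ: no matching t2 row, dropped.
- sku=SG: 2 matching t2 row(s), so 2 row(s) emitted.
- sku=NULL: no matching t2 row, dropped.
- sku=BQ: no matching t2 row, dropped.
- sku=FL: no matching t2 row, dropped.
After projecting and ordering:
t1.sku | t2.region | t1.pname | t2.qty
SG | Central | Frame | 15
SG | North | Frame | 14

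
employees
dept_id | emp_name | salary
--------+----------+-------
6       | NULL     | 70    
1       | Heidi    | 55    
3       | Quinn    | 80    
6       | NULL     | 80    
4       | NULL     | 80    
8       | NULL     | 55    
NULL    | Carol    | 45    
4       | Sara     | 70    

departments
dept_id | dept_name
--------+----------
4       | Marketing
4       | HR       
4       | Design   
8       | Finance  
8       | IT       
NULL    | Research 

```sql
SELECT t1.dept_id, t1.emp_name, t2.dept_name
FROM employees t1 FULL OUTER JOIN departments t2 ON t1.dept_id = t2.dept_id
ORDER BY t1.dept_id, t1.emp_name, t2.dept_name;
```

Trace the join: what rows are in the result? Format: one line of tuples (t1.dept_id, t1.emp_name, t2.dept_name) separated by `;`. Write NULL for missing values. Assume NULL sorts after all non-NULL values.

(1, Heidi, NULL); (3, Quinn, NULL); (4, Sara, Design); (4, Sara, HR); (4, Sara, Marketing); (4, NULL, Design); (4, NULL, HR); (4, NULL, Marketing); (6, NULL, NULL); (6, NULL, NULL); (8, NULL, Finance); (8, NULL, IT); (NULL, Carol, NULL); (NULL, NULL, Research)

FULL OUTER JOIN keeps every row from both sides; unmatched rows get NULL for the other side's columns.
Matching on t1.dept_id = t2.dept_id. A NULL in a compared column never satisfies the condition.
Matched pairs: 8; unmatched t1 rows kept: 5; unmatched t2 rows kept: 1.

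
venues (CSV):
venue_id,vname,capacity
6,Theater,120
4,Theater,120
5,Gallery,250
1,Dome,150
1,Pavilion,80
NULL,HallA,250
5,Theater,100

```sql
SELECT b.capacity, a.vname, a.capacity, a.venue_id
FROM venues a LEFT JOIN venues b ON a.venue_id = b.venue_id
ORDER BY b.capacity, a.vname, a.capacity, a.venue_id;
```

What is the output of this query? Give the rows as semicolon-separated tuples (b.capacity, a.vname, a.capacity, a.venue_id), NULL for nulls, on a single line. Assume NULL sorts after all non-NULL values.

(80, Dome, 150, 1); (80, Pavilion, 80, 1); (100, Gallery, 250, 5); (100, Theater, 100, 5); (120, Theater, 120, 4); (120, Theater, 120, 6); (150, Dome, 150, 1); (150, Pavilion, 80, 1); (250, Gallery, 250, 5); (250, Theater, 100, 5); (NULL, HallA, 250, NULL)

LEFT JOIN keeps every row from `venues a`; unmatched rows get NULL for `venues b`'s columns.
Matching on a.venue_id = b.venue_id. A NULL in a compared column never satisfies the condition.
- a (venue_id=6) pairs with 1 row(s) of b.
- a (venue_id=4) pairs with 1 row(s) of b.
- a (venue_id=5) pairs with 2 row(s) of b.
- a (venue_id=1) pairs with 2 row(s) of b.
- a (venue_id=1) pairs with 2 row(s) of b.
- a (venue_id=NULL) has no partner → padded with NULL.
- a (venue_id=5) pairs with 2 row(s) of b.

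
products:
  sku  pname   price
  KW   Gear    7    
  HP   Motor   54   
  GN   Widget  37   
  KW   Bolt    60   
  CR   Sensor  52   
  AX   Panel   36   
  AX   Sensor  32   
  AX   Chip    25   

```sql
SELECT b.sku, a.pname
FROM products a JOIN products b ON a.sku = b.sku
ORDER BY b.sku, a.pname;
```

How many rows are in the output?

16

INNER JOIN keeps only pairs where the ON condition holds.
Matching on a.sku = b.sku.
Matched pairs: 16.
Total: 16 rows.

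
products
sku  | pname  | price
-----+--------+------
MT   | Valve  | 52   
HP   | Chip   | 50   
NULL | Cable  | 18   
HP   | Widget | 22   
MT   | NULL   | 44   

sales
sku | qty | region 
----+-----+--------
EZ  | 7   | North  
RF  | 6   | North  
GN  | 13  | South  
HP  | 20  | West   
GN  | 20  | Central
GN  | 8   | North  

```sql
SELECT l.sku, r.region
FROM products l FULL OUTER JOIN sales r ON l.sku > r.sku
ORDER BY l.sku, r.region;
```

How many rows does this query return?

FULL OUTER JOIN keeps every row from both sides; unmatched rows get NULL for the other side's columns.
Matching on l.sku > r.sku. A NULL in a compared column never satisfies the condition.
Matched pairs: 18; unmatched l rows kept: 1; unmatched r rows kept: 1.
Total: 18 matched + 2 padded = 20 rows.

20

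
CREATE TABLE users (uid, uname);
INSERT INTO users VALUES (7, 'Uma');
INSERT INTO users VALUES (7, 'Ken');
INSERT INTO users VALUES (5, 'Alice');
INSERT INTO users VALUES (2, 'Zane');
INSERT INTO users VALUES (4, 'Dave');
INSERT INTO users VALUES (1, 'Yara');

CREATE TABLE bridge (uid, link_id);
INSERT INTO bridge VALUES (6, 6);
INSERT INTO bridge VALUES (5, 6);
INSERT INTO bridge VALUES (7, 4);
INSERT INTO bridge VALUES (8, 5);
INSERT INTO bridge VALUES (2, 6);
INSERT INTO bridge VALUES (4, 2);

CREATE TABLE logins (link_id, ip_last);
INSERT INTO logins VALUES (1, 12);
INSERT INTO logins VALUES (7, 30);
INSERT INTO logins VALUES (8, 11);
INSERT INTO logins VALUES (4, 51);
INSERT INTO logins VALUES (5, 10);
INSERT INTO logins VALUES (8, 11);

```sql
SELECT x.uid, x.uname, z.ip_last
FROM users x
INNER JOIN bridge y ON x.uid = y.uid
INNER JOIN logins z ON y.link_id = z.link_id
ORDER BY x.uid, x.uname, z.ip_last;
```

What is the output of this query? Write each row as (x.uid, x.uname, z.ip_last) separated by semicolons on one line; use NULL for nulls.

Joins associate left-to-right: users INNER JOIN bridge on uid gives 5 intermediate row(s).
Then INNER JOIN `logins z` on link_id: keep only rows whose y.link_id appears in z.

(7, Ken, 51); (7, Uma, 51)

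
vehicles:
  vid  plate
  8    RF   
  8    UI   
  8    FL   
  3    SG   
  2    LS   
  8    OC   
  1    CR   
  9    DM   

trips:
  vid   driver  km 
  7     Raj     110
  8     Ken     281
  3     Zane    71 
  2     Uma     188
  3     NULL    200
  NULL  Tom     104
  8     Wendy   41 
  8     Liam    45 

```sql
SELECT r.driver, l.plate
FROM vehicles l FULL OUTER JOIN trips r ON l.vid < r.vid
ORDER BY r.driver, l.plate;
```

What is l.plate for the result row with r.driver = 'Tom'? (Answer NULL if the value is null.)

FULL OUTER JOIN keeps every row from both sides; unmatched rows get NULL for the other side's columns.
Matching on l.vid < r.vid. A NULL in a compared column never satisfies the condition.
Matched pairs: 17; unmatched l rows kept: 5; unmatched r rows kept: 1.

NULL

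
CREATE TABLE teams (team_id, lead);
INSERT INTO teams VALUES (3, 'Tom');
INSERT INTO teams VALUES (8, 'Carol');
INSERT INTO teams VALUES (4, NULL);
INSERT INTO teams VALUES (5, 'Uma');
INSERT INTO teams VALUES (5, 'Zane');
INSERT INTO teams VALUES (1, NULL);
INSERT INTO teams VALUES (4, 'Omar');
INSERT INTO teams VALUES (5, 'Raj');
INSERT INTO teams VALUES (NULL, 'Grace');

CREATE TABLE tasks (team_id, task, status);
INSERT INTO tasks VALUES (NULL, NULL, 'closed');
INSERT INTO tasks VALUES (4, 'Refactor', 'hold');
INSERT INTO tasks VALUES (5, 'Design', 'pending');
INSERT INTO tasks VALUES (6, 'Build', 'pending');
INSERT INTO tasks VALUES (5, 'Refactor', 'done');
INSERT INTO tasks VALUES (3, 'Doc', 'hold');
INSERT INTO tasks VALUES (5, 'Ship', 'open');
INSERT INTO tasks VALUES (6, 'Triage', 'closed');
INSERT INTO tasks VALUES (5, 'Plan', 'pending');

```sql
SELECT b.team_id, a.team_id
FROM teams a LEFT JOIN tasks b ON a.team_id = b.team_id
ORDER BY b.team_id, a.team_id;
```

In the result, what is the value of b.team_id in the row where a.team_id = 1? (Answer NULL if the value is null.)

LEFT JOIN keeps every row from `teams`; unmatched rows get NULL for `tasks`'s columns.
Matching on a.team_id = b.team_id. A NULL in a compared column never satisfies the condition.
- a[0] team_id=3 → 1 match(es) in b → 1 row(s).
- a[1] team_id=8 → no match; kept with NULLs on the b side.
- a[2] team_id=4 → 1 match(es) in b → 1 row(s).
- a[3] team_id=5 → 4 match(es) in b → 4 row(s).
- a[4] team_id=5 → 4 match(es) in b → 4 row(s).
- a[5] team_id=1 → no match; kept with NULLs on the b side.
- a[6] team_id=4 → 1 match(es) in b → 1 row(s).
- a[7] team_id=5 → 4 match(es) in b → 4 row(s).
- a[8] team_id=NULL → no match; kept with NULLs on the b side.

NULL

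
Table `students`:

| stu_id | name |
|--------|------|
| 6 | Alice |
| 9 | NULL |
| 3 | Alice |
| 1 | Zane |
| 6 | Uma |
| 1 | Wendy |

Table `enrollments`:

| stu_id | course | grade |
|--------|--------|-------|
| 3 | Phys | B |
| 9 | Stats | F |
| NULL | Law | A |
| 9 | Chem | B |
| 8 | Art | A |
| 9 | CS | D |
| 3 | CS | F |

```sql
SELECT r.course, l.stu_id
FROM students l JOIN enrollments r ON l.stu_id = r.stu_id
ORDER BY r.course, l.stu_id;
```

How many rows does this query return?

5

INNER JOIN keeps only pairs where the ON condition holds.
Matching on l.stu_id = r.stu_id. A NULL in a compared column never satisfies the condition.
Matched pairs: 5.
Total: 5 rows.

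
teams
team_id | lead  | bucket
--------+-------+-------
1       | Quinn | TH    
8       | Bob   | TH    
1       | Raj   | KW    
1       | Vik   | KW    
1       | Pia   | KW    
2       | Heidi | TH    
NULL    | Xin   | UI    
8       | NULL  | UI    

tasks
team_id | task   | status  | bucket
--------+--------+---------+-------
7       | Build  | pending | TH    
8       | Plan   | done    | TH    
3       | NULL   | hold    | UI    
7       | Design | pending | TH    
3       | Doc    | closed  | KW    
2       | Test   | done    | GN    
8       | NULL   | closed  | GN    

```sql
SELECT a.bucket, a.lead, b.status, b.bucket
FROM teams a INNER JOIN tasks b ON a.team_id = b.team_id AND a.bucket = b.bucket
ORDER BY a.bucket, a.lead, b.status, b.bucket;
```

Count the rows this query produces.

1

INNER JOIN keeps only pairs where the ON condition holds.
Matching on a.team_id = b.team_id AND a.bucket = b.bucket. A NULL in a compared column never satisfies the condition.
- a (team_id=1, bucket=TH) has no partner → excluded.
- a (team_id=8, bucket=TH) pairs with 1 row(s) of b.
- a (team_id=1, bucket=KW) has no partner → excluded.
- a (team_id=1, bucket=KW) has no partner → excluded.
- a (team_id=1, bucket=KW) has no partner → excluded.
- a (team_id=2, bucket=TH) has no partner → excluded.
- a (team_id=NULL, bucket=UI) has no partner → excluded.
- a (team_id=8, bucket=UI) has no partner → excluded.
Total: 1 rows.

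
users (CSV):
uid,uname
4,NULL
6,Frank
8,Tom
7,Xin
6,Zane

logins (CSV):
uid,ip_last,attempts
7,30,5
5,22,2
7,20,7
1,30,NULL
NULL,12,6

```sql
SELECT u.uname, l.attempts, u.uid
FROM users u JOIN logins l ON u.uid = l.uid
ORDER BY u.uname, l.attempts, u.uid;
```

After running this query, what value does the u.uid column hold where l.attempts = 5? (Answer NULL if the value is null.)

7

INNER JOIN keeps only pairs where the ON condition holds.
Matching on u.uid = l.uid. A NULL in a compared column never satisfies the condition.
- u (uid=4) has no partner → excluded.
- u (uid=6) has no partner → excluded.
- u (uid=8) has no partner → excluded.
- u (uid=7) pairs with 2 row(s) of l.
- u (uid=6) has no partner → excluded.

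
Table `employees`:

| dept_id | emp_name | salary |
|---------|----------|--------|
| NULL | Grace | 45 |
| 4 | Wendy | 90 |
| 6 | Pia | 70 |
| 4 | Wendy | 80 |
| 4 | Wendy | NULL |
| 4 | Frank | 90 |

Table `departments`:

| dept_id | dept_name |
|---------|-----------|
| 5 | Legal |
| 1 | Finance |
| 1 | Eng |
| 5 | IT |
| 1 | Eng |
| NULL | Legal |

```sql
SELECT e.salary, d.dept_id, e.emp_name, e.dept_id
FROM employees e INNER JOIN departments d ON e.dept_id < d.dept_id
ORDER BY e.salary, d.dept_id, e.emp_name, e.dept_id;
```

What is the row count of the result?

INNER JOIN keeps only pairs where the ON condition holds.
Matching on e.dept_id < d.dept_id. A NULL in a compared column never satisfies the condition.
- e[0] dept_id=NULL → no match; dropped.
- e[1] dept_id=4 → 2 match(es) in d → 2 row(s).
- e[2] dept_id=6 → no match; dropped.
- e[3] dept_id=4 → 2 match(es) in d → 2 row(s).
- e[4] dept_id=4 → 2 match(es) in d → 2 row(s).
- e[5] dept_id=4 → 2 match(es) in d → 2 row(s).
Total: 8 rows.

8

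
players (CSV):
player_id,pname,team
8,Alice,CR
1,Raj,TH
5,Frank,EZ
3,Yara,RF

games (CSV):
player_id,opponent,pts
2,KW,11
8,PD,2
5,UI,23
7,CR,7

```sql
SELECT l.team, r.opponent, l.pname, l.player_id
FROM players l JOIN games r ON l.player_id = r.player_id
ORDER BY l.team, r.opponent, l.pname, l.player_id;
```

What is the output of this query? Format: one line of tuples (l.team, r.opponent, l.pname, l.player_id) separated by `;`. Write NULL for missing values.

INNER JOIN keeps only pairs where the ON condition holds.
Matching on l.player_id = r.player_id.
- l[0] player_id=8 → 1 match(es) in r → 1 row(s).
- l[1] player_id=1 → no match; dropped.
- l[2] player_id=5 → 1 match(es) in r → 1 row(s).
- l[3] player_id=3 → no match; dropped.
After projecting and ordering:
l.team | r.opponent | l.pname | l.player_id
CR | PD | Alice | 8
EZ | UI | Frank | 5

(CR, PD, Alice, 8); (EZ, UI, Frank, 5)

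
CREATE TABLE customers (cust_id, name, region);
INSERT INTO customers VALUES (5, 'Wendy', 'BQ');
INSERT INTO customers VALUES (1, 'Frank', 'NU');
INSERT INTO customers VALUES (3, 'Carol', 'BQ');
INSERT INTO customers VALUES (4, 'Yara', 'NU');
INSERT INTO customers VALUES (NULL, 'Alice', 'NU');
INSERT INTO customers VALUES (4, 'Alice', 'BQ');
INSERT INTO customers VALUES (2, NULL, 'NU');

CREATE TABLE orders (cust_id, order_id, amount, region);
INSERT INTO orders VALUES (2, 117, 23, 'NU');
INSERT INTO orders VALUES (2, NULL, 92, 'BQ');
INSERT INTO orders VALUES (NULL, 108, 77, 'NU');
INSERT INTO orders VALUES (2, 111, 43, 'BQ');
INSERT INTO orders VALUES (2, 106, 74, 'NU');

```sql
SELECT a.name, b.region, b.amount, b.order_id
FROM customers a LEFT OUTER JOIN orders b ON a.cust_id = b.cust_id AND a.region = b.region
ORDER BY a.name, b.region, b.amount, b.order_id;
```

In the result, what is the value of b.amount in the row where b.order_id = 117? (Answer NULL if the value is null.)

LEFT JOIN keeps every row from `customers`; unmatched rows get NULL for `orders`'s columns.
Matching on a.cust_id = b.cust_id AND a.region = b.region. A NULL in a compared column never satisfies the condition.
- cust_id=5, region=BQ: no b row matches, row kept with b columns NULL.
- cust_id=1, region=NU: no b row matches, row kept with b columns NULL.
- cust_id=3, region=BQ: no b row matches, row kept with b columns NULL.
- cust_id=4, region=NU: no b row matches, row kept with b columns NULL.
- cust_id=NULL, region=NU: no b row matches, row kept with b columns NULL.
- cust_id=4, region=BQ: no b row matches, row kept with b columns NULL.
- cust_id=2, region=NU: 2 matching b row(s), so 2 row(s) emitted.

23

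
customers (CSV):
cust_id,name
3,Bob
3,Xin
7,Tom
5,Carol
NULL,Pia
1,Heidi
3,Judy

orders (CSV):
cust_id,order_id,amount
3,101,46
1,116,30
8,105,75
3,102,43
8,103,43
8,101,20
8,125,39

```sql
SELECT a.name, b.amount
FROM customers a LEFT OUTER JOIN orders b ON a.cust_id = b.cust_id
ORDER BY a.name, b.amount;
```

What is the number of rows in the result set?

10

LEFT JOIN keeps every row from `customers`; unmatched rows get NULL for `orders`'s columns.
Matching on a.cust_id = b.cust_id. A NULL in a compared column never satisfies the condition.
- a (cust_id=3) pairs with 2 row(s) of b.
- a (cust_id=3) pairs with 2 row(s) of b.
- a (cust_id=7) has no partner → padded with NULL.
- a (cust_id=5) has no partner → padded with NULL.
- a (cust_id=NULL) has no partner → padded with NULL.
- a (cust_id=1) pairs with 1 row(s) of b.
- a (cust_id=3) pairs with 2 row(s) of b.
Total: 7 matched + 3 padded = 10 rows.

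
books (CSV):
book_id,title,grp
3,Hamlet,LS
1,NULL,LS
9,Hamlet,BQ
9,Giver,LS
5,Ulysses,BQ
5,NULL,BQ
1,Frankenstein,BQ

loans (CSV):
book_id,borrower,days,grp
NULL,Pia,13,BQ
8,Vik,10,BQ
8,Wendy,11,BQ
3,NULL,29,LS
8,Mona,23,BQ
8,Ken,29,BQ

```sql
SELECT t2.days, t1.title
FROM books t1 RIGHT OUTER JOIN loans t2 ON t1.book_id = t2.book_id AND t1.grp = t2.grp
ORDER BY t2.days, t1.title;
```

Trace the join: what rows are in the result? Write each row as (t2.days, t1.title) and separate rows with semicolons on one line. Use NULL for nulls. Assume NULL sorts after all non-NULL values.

(10, NULL); (11, NULL); (13, NULL); (23, NULL); (29, Hamlet); (29, NULL)

RIGHT JOIN keeps every row from `loans`; unmatched rows get NULL for `books`'s columns.
Matching on t1.book_id = t2.book_id AND t1.grp = t2.grp. A NULL in a compared column never satisfies the condition.
- book_id=3, grp=LS: 1 matching t2 row(s), so 1 row(s) emitted.
- book_id=1, grp=LS: no matching t2 row.
- book_id=9, grp=BQ: no matching t2 row.
- book_id=9, grp=LS: no matching t2 row.
- book_id=5, grp=BQ: no matching t2 row.
- book_id=5, grp=BQ: no matching t2 row.
- book_id=1, grp=BQ: no matching t2 row.
- 5 t2 row(s) had no t1 match → kept, t1 columns NULL.
After projecting and ordering:
t2.days | t1.title
10 | NULL
11 | NULL
13 | NULL
23 | NULL
29 | Hamlet
29 | NULL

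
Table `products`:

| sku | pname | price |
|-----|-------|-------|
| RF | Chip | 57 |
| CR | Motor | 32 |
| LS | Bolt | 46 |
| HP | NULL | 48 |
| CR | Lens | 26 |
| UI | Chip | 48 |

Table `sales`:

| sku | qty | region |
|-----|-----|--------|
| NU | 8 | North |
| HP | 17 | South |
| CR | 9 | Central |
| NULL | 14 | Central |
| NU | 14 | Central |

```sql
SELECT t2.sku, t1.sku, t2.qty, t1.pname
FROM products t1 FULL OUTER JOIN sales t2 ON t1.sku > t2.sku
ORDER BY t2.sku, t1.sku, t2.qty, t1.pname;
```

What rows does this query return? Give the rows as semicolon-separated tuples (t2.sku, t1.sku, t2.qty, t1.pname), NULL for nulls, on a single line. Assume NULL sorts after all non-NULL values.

FULL OUTER JOIN keeps every row from both sides; unmatched rows get NULL for the other side's columns.
Matching on t1.sku > t2.sku. A NULL in a compared column never satisfies the condition.
- sku=RF: 4 matching t2 row(s), so 4 row(s) emitted.
- sku=CR: no t2 row matches, row kept with t2 columns NULL.
- sku=LS: 2 matching t2 row(s), so 2 row(s) emitted.
- sku=HP: 1 matching t2 row(s), so 1 row(s) emitted.
- sku=CR: no t2 row matches, row kept with t2 columns NULL.
- sku=UI: 4 matching t2 row(s), so 4 row(s) emitted.
- 1 row(s) from t2 found no t1 partner → padded with NULL.

(CR, HP, 9, NULL); (CR, LS, 9, Bolt); (CR, RF, 9, Chip); (CR, UI, 9, Chip); (HP, LS, 17, Bolt); (HP, RF, 17, Chip); (HP, UI, 17, Chip); (NU, RF, 8, Chip); (NU, RF, 14, Chip); (NU, UI, 8, Chip); (NU, UI, 14, Chip); (NULL, CR, NULL, Lens); (NULL, CR, NULL, Motor); (NULL, NULL, 14, NULL)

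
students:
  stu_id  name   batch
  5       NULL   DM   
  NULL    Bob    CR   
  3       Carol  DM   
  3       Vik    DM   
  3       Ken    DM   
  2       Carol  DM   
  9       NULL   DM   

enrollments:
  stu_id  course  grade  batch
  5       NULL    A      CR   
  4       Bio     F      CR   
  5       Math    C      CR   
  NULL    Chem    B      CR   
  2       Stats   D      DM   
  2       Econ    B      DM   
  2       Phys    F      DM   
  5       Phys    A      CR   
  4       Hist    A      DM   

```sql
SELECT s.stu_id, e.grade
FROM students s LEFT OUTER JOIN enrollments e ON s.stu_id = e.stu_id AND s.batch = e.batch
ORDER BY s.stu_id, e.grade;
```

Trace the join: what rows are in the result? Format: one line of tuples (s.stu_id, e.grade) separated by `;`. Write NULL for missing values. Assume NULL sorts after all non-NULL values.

LEFT JOIN keeps every row from `students`; unmatched rows get NULL for `enrollments`'s columns.
Matching on s.stu_id = e.stu_id AND s.batch = e.batch. A NULL in a compared column never satisfies the condition.
Matched pairs: 3; unmatched s rows kept: 6.

(2, B); (2, D); (2, F); (3, NULL); (3, NULL); (3, NULL); (5, NULL); (9, NULL); (NULL, NULL)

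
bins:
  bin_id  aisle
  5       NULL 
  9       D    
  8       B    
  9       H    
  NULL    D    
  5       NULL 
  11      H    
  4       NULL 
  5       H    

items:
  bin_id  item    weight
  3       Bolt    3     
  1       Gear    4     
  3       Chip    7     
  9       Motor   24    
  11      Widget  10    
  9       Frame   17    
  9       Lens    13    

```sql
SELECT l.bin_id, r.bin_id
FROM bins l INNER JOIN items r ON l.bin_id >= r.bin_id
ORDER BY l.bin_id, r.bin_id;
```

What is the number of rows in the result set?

INNER JOIN keeps only pairs where the ON condition holds.
Matching on l.bin_id >= r.bin_id. A NULL in a compared column never satisfies the condition.
Matched pairs: 34.
Total: 34 rows.

34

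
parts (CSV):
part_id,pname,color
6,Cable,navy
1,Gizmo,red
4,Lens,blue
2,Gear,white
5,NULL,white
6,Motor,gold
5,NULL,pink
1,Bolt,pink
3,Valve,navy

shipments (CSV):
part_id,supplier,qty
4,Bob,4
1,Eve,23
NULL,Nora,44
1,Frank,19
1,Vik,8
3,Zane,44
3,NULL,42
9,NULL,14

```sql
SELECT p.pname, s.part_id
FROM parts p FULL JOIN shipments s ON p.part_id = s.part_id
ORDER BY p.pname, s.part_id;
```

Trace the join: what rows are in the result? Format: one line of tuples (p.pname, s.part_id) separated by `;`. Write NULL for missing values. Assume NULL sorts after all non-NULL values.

(Bolt, 1); (Bolt, 1); (Bolt, 1); (Cable, NULL); (Gear, NULL); (Gizmo, 1); (Gizmo, 1); (Gizmo, 1); (Lens, 4); (Motor, NULL); (Valve, 3); (Valve, 3); (NULL, 9); (NULL, NULL); (NULL, NULL); (NULL, NULL)

FULL OUTER JOIN keeps every row from both sides; unmatched rows get NULL for the other side's columns.
Matching on p.part_id = s.part_id. A NULL in a compared column never satisfies the condition.
Matched pairs: 9; unmatched p rows kept: 5; unmatched s rows kept: 2.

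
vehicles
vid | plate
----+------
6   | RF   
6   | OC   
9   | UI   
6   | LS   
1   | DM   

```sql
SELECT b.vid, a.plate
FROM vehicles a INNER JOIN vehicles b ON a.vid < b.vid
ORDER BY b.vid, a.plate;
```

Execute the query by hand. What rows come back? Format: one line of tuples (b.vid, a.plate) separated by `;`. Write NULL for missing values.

(6, DM); (6, DM); (6, DM); (9, DM); (9, LS); (9, OC); (9, RF)

INNER JOIN keeps only pairs where the ON condition holds.
Matching on a.vid < b.vid.
- a (vid=6) pairs with 1 row(s) of b.
- a (vid=6) pairs with 1 row(s) of b.
- a (vid=9) has no partner → excluded.
- a (vid=6) pairs with 1 row(s) of b.
- a (vid=1) pairs with 4 row(s) of b.
After projecting and ordering:
b.vid | a.plate
6 | DM
6 | DM
6 | DM
9 | DM
9 | LS
9 | OC
9 | RF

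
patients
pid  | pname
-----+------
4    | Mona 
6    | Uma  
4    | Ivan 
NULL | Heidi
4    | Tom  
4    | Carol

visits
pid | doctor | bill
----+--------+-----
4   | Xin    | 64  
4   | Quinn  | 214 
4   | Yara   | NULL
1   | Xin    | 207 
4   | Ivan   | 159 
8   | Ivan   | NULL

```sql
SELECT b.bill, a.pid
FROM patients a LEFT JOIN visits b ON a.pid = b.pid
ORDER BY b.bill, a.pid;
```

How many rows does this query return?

18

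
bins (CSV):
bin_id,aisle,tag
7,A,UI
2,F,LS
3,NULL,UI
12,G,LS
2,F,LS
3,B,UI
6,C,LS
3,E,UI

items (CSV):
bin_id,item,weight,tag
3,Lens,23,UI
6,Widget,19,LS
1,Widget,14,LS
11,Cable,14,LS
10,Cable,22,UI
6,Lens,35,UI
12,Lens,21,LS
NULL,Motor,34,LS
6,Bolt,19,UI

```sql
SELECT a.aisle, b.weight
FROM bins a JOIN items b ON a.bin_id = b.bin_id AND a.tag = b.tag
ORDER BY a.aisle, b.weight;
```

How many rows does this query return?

INNER JOIN keeps only pairs where the ON condition holds.
Matching on a.bin_id = b.bin_id AND a.tag = b.tag. A NULL in a compared column never satisfies the condition.
Matched pairs: 5.
Total: 5 rows.

5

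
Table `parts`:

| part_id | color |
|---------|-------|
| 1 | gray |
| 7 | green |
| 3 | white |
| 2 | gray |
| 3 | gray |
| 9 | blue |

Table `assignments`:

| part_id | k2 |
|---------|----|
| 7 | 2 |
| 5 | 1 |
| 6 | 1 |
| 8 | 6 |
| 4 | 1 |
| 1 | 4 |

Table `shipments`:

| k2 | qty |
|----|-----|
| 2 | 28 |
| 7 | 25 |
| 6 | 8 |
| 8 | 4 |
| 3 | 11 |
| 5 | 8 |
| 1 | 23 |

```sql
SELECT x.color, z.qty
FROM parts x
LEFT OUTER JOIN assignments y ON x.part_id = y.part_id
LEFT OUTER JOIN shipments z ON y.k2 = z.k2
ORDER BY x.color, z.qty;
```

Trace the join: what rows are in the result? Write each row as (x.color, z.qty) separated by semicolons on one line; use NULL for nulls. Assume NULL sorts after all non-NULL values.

Joins associate left-to-right: parts LEFT JOIN assignments on part_id gives 6 intermediate row(s).
Then LEFT JOIN `shipments z` on k2: each of those 6 rows is kept; rows whose y.k2 has no match in z get NULL for z's columns.

(blue, NULL); (gray, NULL); (gray, NULL); (gray, NULL); (green, 28); (white, NULL)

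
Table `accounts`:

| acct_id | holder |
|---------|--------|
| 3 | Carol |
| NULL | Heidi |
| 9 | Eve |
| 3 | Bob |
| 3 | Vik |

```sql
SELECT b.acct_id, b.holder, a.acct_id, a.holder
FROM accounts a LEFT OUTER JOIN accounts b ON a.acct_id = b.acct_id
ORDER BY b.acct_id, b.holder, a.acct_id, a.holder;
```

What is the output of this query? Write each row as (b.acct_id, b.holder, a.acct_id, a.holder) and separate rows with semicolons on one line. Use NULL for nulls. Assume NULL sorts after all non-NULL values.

(3, Bob, 3, Bob); (3, Bob, 3, Carol); (3, Bob, 3, Vik); (3, Carol, 3, Bob); (3, Carol, 3, Carol); (3, Carol, 3, Vik); (3, Vik, 3, Bob); (3, Vik, 3, Carol); (3, Vik, 3, Vik); (9, Eve, 9, Eve); (NULL, NULL, NULL, Heidi)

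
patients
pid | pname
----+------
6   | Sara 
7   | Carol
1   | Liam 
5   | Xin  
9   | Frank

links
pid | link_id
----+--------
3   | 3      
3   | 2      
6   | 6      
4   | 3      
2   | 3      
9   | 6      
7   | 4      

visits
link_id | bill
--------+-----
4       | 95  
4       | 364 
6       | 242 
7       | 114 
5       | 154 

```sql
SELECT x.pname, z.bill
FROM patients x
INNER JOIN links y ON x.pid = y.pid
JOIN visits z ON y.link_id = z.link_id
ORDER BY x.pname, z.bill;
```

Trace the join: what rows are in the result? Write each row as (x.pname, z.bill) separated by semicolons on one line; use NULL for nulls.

Evaluate left to right. First `patients x INNER JOIN links y` on pid: 3 row(s).
Then INNER JOIN `visits z` on link_id: keep only rows whose y.link_id appears in z.

(Carol, 95); (Carol, 364); (Frank, 242); (Sara, 242)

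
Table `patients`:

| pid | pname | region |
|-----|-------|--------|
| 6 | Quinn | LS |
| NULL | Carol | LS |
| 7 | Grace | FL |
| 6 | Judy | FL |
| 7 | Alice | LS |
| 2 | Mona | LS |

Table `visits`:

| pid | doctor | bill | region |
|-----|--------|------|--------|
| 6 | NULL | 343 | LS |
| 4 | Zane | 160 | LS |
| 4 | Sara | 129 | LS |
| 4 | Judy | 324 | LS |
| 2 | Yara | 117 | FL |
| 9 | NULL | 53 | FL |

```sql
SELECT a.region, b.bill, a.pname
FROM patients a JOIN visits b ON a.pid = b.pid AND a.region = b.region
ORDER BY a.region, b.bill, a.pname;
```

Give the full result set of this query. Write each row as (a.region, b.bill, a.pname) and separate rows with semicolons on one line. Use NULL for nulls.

(LS, 343, Quinn)

INNER JOIN keeps only pairs where the ON condition holds.
Matching on a.pid = b.pid AND a.region = b.region. A NULL in a compared column never satisfies the condition.
- a (pid=6, region=LS) pairs with 1 row(s) of b.
- a (pid=NULL, region=LS) has no partner → excluded.
- a (pid=7, region=FL) has no partner → excluded.
- a (pid=6, region=FL) has no partner → excluded.
- a (pid=7, region=LS) has no partner → excluded.
- a (pid=2, region=LS) has no partner → excluded.
After projecting and ordering:
a.region | b.bill | a.pname
LS | 343 | Quinn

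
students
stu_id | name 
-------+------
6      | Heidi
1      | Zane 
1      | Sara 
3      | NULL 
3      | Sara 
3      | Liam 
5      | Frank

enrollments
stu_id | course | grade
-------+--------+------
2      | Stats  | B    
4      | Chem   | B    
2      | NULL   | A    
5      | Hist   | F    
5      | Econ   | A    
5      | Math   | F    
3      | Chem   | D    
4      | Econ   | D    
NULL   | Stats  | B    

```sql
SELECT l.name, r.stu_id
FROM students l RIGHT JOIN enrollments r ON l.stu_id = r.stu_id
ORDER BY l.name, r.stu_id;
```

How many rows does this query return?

11

RIGHT JOIN keeps every row from `enrollments`; unmatched rows get NULL for `students`'s columns.
Matching on l.stu_id = r.stu_id. A NULL in a compared column never satisfies the condition.
- stu_id=6: no matching r row.
- stu_id=1: no matching r row.
- stu_id=1: no matching r row.
- stu_id=3: 1 matching r row(s), so 1 row(s) emitted.
- stu_id=3: 1 matching r row(s), so 1 row(s) emitted.
- stu_id=3: 1 matching r row(s), so 1 row(s) emitted.
- stu_id=5: 3 matching r row(s), so 3 row(s) emitted.
- 5 r row(s) had no l match → kept, l columns NULL.
Total: 6 matched + 5 padded = 11 rows.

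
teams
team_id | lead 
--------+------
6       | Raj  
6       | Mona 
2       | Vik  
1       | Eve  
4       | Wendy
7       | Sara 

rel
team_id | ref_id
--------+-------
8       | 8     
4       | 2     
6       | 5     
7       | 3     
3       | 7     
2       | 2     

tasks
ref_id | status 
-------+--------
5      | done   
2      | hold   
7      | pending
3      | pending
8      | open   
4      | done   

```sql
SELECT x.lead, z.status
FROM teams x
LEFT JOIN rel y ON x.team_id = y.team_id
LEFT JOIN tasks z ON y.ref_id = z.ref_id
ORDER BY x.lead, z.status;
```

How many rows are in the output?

6

Joins associate left-to-right: teams LEFT JOIN rel on team_id gives 6 intermediate row(s).
Then LEFT JOIN `tasks z` on ref_id: each of those 6 rows is kept; rows whose y.ref_id has no match in z get NULL for z's columns.
Result: 6 row(s).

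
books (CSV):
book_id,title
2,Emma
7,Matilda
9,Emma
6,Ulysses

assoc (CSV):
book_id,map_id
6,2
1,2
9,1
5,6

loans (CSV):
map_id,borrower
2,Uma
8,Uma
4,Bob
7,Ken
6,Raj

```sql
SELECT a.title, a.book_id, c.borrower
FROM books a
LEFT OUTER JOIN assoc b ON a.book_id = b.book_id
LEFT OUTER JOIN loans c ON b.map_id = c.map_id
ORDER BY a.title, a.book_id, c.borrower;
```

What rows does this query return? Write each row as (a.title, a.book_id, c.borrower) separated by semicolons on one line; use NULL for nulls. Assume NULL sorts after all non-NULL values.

Joins associate left-to-right: books LEFT JOIN assoc on book_id gives 4 intermediate row(s).
Then LEFT JOIN `loans c` on map_id: each of those 4 rows is kept; rows whose b.map_id has no match in c get NULL for c's columns.

(Emma, 2, NULL); (Emma, 9, NULL); (Matilda, 7, NULL); (Ulysses, 6, Uma)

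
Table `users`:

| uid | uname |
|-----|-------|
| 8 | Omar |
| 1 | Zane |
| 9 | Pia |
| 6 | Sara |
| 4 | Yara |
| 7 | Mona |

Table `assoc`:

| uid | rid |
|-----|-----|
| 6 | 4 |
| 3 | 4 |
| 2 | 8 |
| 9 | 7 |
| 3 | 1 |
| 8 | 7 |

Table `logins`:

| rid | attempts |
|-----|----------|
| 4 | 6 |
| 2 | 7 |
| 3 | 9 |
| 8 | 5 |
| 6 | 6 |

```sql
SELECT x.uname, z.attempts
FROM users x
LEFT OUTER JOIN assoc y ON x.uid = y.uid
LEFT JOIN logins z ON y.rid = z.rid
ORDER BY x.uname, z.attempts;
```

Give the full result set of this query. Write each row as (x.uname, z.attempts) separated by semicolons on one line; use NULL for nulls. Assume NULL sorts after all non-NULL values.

Evaluate left to right. First `users x LEFT JOIN assoc y` on uid: 6 row(s).
Then LEFT JOIN `logins z` on rid: each of those 6 rows is kept; rows whose y.rid has no match in z get NULL for z's columns.

(Mona, NULL); (Omar, NULL); (Pia, NULL); (Sara, 6); (Yara, NULL); (Zane, NULL)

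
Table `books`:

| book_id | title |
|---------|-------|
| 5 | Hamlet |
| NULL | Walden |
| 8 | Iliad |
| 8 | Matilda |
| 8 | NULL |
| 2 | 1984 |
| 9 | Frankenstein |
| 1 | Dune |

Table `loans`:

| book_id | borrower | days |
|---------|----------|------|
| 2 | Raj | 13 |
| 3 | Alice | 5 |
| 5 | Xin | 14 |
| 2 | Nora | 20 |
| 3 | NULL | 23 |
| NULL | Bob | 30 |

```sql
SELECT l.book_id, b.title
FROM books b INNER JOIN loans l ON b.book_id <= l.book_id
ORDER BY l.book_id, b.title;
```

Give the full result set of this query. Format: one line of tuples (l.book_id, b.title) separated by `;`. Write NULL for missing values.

(2, 1984); (2, 1984); (2, Dune); (2, Dune); (3, 1984); (3, 1984); (3, Dune); (3, Dune); (5, 1984); (5, Dune); (5, Hamlet)

INNER JOIN keeps only pairs where the ON condition holds.
Matching on b.book_id <= l.book_id. A NULL in a compared column never satisfies the condition.
- b (book_id=5) pairs with 1 row(s) of l.
- b (book_id=NULL) has no partner → excluded.
- b (book_id=8) has no partner → excluded.
- b (book_id=8) has no partner → excluded.
- b (book_id=8) has no partner → excluded.
- b (book_id=2) pairs with 5 row(s) of l.
- b (book_id=9) has no partner → excluded.
- b (book_id=1) pairs with 5 row(s) of l.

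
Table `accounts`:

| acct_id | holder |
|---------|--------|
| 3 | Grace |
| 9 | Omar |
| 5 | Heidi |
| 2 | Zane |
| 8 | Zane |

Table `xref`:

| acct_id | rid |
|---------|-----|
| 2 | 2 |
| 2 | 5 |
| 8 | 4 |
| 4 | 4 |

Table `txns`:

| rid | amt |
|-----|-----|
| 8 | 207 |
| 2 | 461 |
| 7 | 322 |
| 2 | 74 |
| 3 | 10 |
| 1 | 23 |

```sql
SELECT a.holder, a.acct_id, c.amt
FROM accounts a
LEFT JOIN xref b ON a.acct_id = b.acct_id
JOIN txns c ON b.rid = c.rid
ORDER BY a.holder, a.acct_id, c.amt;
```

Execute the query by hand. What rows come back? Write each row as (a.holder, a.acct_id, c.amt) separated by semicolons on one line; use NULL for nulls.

Joins associate left-to-right: accounts LEFT JOIN xref on acct_id gives 6 intermediate row(s).
Then INNER JOIN `txns c` on rid: keep only rows whose b.rid appears in c.

(Zane, 2, 74); (Zane, 2, 461)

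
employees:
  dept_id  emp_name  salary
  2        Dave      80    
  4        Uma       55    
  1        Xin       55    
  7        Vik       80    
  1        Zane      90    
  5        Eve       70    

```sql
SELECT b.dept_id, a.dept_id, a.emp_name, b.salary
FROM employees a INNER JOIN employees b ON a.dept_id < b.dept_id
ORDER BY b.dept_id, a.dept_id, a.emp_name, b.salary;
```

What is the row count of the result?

INNER JOIN keeps only pairs where the ON condition holds.
Matching on a.dept_id < b.dept_id.
- a row (dept_id=2): matches 3 b row(s) → 3 output row(s).
- a row (dept_id=4): matches 2 b row(s) → 2 output row(s).
- a row (dept_id=1): matches 4 b row(s) → 4 output row(s).
- a row (dept_id=7): no match → dropped.
- a row (dept_id=1): matches 4 b row(s) → 4 output row(s).
- a row (dept_id=5): matches 1 b row(s) → 1 output row(s).
Total: 14 rows.

14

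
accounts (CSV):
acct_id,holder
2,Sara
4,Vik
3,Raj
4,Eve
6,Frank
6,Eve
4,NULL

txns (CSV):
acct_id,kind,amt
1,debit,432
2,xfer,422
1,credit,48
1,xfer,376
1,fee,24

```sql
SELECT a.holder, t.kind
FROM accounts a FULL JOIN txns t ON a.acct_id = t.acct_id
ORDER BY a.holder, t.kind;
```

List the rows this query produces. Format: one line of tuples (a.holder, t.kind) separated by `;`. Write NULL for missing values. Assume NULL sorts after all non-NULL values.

FULL OUTER JOIN keeps every row from both sides; unmatched rows get NULL for the other side's columns.
Matching on a.acct_id = t.acct_id.
- a row (acct_id=2): matches 1 t row(s) → 1 output row(s).
- a row (acct_id=4): no match → kept, t columns NULL.
- a row (acct_id=3): no match → kept, t columns NULL.
- a row (acct_id=4): no match → kept, t columns NULL.
- a row (acct_id=6): no match → kept, t columns NULL.
- a row (acct_id=6): no match → kept, t columns NULL.
- a row (acct_id=4): no match → kept, t columns NULL.
- 4 row(s) from t found no a partner → padded with NULL.

(Eve, NULL); (Eve, NULL); (Frank, NULL); (Raj, NULL); (Sara, xfer); (Vik, NULL); (NULL, credit); (NULL, debit); (NULL, fee); (NULL, xfer); (NULL, NULL)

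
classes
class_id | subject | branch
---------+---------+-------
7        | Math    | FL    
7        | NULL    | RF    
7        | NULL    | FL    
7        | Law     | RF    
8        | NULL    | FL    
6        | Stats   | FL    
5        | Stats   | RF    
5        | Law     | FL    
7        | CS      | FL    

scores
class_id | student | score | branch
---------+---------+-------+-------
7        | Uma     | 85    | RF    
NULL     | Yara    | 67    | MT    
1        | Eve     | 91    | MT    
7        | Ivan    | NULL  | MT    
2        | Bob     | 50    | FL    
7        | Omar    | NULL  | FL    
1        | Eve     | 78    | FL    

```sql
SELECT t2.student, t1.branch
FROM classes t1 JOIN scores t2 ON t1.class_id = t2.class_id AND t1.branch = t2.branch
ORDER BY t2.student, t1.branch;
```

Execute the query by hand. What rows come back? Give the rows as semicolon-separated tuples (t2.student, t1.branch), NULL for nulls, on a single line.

INNER JOIN keeps only pairs where the ON condition holds.
Matching on t1.class_id = t2.class_id AND t1.branch = t2.branch. A NULL in a compared column never satisfies the condition.
Matched pairs: 5.

(Omar, FL); (Omar, FL); (Omar, FL); (Uma, RF); (Uma, RF)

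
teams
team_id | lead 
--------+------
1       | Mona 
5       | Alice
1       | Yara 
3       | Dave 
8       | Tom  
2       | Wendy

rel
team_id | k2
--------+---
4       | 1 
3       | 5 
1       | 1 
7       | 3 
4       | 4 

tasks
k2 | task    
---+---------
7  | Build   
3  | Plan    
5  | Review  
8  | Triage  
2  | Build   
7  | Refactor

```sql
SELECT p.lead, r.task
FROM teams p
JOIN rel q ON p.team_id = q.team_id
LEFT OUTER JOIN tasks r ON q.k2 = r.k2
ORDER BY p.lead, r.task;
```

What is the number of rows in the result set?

3

Joins associate left-to-right: teams INNER JOIN rel on team_id gives 3 intermediate row(s).
Then LEFT JOIN `tasks r` on k2: each of those 3 rows is kept; rows whose q.k2 has no match in r get NULL for r's columns.
Result: 3 row(s).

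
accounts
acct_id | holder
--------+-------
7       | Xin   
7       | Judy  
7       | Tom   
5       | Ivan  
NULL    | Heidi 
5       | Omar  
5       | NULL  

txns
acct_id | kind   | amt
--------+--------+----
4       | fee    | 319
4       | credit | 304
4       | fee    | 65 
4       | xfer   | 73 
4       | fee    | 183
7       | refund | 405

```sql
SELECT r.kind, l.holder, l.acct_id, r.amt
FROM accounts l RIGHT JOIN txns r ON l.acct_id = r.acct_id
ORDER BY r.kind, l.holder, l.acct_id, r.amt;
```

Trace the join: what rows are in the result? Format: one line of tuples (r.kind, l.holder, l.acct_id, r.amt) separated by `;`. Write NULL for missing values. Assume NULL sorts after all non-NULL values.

RIGHT JOIN keeps every row from `txns`; unmatched rows get NULL for `accounts`'s columns.
Matching on l.acct_id = r.acct_id. A NULL in a compared column never satisfies the condition.
Matched pairs: 3; unmatched r rows kept: 5.

(credit, NULL, NULL, 304); (fee, NULL, NULL, 65); (fee, NULL, NULL, 183); (fee, NULL, NULL, 319); (refund, Judy, 7, 405); (refund, Tom, 7, 405); (refund, Xin, 7, 405); (xfer, NULL, NULL, 73)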